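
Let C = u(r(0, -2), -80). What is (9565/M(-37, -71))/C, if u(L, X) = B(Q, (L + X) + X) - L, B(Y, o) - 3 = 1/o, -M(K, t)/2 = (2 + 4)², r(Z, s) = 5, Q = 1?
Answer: 1482575/22392 ≈ 66.210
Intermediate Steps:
M(K, t) = -72 (M(K, t) = -2*(2 + 4)² = -2*6² = -2*36 = -72)
B(Y, o) = 3 + 1/o
u(L, X) = 3 + 1/(L + 2*X) - L (u(L, X) = (3 + 1/((L + X) + X)) - L = (3 + 1/(L + 2*X)) - L = 3 + 1/(L + 2*X) - L)
C = -311/155 (C = (1 + (3 - 1*5)*(5 + 2*(-80)))/(5 + 2*(-80)) = (1 + (3 - 5)*(5 - 160))/(5 - 160) = (1 - 2*(-155))/(-155) = -(1 + 310)/155 = -1/155*311 = -311/155 ≈ -2.0065)
(9565/M(-37, -71))/C = (9565/(-72))/(-311/155) = (9565*(-1/72))*(-155/311) = -9565/72*(-155/311) = 1482575/22392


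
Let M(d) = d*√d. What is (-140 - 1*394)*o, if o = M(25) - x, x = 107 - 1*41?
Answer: -31506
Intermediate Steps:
M(d) = d^(3/2)
x = 66 (x = 107 - 41 = 66)
o = 59 (o = 25^(3/2) - 1*66 = 125 - 66 = 59)
(-140 - 1*394)*o = (-140 - 1*394)*59 = (-140 - 394)*59 = -534*59 = -31506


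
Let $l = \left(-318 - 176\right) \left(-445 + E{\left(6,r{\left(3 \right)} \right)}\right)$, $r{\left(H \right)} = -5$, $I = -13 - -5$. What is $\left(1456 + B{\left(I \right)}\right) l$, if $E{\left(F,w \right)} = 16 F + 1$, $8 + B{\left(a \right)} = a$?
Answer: $247553280$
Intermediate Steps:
$I = -8$ ($I = -13 + 5 = -8$)
$B{\left(a \right)} = -8 + a$
$E{\left(F,w \right)} = 1 + 16 F$
$l = 171912$ ($l = \left(-318 - 176\right) \left(-445 + \left(1 + 16 \cdot 6\right)\right) = - 494 \left(-445 + \left(1 + 96\right)\right) = - 494 \left(-445 + 97\right) = \left(-494\right) \left(-348\right) = 171912$)
$\left(1456 + B{\left(I \right)}\right) l = \left(1456 - 16\right) 171912 = 1440 \cdot 171912 = 247553280$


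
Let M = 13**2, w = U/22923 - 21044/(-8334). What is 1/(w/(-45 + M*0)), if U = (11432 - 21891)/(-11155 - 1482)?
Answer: -1207088021817/67734110735 ≈ -17.821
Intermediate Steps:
U = 10459/12637 (U = -10459/(-12637) = -10459*(-1/12637) = 10459/12637 ≈ 0.82765)
w = 338670553675/134120891313 (w = (10459/12637)/22923 - 21044/(-8334) = (10459/12637)*(1/22923) - 21044*(-1/8334) = 10459/289677951 + 10522/4167 = 338670553675/134120891313 ≈ 2.5251)
M = 169
1/(w/(-45 + M*0)) = 1/(338670553675/(134120891313*(-45 + 169*0))) = 1/(338670553675/(134120891313*(-45 + 0))) = 1/((338670553675/134120891313)/(-45)) = 1/((338670553675/134120891313)*(-1/45)) = 1/(-67734110735/1207088021817) = -1207088021817/67734110735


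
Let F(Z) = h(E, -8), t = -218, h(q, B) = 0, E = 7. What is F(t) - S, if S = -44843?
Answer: 44843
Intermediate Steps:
F(Z) = 0
F(t) - S = 0 - 1*(-44843) = 0 + 44843 = 44843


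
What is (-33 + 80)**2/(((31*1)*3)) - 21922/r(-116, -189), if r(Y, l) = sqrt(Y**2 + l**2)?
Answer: 2209/93 - 21922*sqrt(49177)/49177 ≈ -75.102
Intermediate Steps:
(-33 + 80)**2/(((31*1)*3)) - 21922/r(-116, -189) = (-33 + 80)**2/(((31*1)*3)) - 21922/sqrt((-116)**2 + (-189)**2) = 47**2/((31*3)) - 21922/sqrt(13456 + 35721) = 2209/93 - 21922*sqrt(49177)/49177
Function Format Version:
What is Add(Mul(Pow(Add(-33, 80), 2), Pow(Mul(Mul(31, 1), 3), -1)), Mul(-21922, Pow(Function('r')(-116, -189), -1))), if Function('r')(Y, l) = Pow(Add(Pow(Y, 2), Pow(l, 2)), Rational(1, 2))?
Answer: Add(Rational(2209, 93), Mul(Rational(-21922, 49177), Pow(49177, Rational(1, 2)))) ≈ -75.102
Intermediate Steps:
Add(Mul(Pow(Add(-33, 80), 2), Pow(Mul(Mul(31, 1), 3), -1)), Mul(-21922, Pow(Function('r')(-116, -189), -1))) = Add(Mul(Pow(Add(-33, 80), 2), Pow(Mul(Mul(31, 1), 3), -1)), Mul(-21922, Pow(Pow(Add(Pow(-116, 2), Pow(-189, 2)), Rational(1, 2)), -1))) = Add(Mul(Pow(47, 2), Pow(Mul(31, 3), -1)), Mul(-21922, Pow(Pow(Add(13456, 35721), Rational(1, 2)), -1))) = Add(Mul(2209, Pow(93, -1)), Mul(-21922, Pow(Pow(49177, Rational(1, 2)), -1))) = Add(Mul(2209, Rational(1, 93)), Mul(-21922, Mul(Rational(1, 49177), Pow(49177, Rational(1, 2))))) = Add(Rational(2209, 93), Mul(Rational(-21922, 49177), Pow(49177, Rational(1, 2))))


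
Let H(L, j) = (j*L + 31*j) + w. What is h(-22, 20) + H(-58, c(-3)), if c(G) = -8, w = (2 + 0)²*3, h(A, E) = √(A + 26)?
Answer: 230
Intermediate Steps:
h(A, E) = √(26 + A)
w = 12 (w = 2²*3 = 4*3 = 12)
H(L, j) = 12 + 31*j + L*j (H(L, j) = (j*L + 31*j) + 12 = (L*j + 31*j) + 12 = (31*j + L*j) + 12 = 12 + 31*j + L*j)
h(-22, 20) + H(-58, c(-3)) = √(26 - 22) + (12 + 31*(-8) - 58*(-8)) = √4 + (12 - 248 + 464) = 2 + 228 = 230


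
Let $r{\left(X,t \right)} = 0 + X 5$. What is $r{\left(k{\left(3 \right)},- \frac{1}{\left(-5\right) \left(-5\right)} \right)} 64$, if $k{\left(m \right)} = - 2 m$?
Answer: $-1920$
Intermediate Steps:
$r{\left(X,t \right)} = 5 X$ ($r{\left(X,t \right)} = 0 + 5 X = 5 X$)
$r{\left(k{\left(3 \right)},- \frac{1}{\left(-5\right) \left(-5\right)} \right)} 64 = 5 \left(\left(-2\right) 3\right) 64 = 5 \left(-6\right) 64 = \left(-30\right) 64 = -1920$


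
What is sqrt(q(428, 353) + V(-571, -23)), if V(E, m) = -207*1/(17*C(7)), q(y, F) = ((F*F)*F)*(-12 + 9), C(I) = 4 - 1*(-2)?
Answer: I*sqrt(152546838582)/34 ≈ 11487.0*I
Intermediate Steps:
C(I) = 6 (C(I) = 4 + 2 = 6)
q(y, F) = -3*F**3 (q(y, F) = (F**2*F)*(-3) = F**3*(-3) = -3*F**3)
V(E, m) = -69/34 (V(E, m) = -207/(17*6) = -207/102 = -207*1/102 = -69/34)
sqrt(q(428, 353) + V(-571, -23)) = sqrt(-3*353**3 - 69/34) = sqrt(-3*43986977 - 69/34) = sqrt(-131960931 - 69/34) = sqrt(-4486671723/34) = I*sqrt(152546838582)/34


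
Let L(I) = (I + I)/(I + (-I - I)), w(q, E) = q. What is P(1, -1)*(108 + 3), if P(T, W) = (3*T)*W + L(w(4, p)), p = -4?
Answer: -555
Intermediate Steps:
L(I) = -2 (L(I) = (2*I)/(I - 2*I) = (2*I)/((-I)) = (2*I)*(-1/I) = -2)
P(T, W) = -2 + 3*T*W (P(T, W) = (3*T)*W - 2 = 3*T*W - 2 = -2 + 3*T*W)
P(1, -1)*(108 + 3) = (-2 + 3*1*(-1))*(108 + 3) = (-2 - 3)*111 = -5*111 = -555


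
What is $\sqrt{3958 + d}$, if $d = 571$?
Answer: $\sqrt{4529} \approx 67.298$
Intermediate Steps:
$\sqrt{3958 + d} = \sqrt{3958 + 571} = \sqrt{4529}$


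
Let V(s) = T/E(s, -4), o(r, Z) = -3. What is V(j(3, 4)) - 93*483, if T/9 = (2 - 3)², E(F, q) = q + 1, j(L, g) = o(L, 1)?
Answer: -44922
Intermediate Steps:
j(L, g) = -3
E(F, q) = 1 + q
T = 9 (T = 9*(2 - 3)² = 9*(-1)² = 9*1 = 9)
V(s) = -3 (V(s) = 9/(1 - 4) = 9/(-3) = 9*(-⅓) = -3)
V(j(3, 4)) - 93*483 = -3 - 93*483 = -3 - 44919 = -44922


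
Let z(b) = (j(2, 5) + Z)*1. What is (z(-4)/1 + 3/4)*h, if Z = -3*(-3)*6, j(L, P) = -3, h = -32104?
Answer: -1661382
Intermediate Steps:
Z = 54 (Z = 9*6 = 54)
z(b) = 51 (z(b) = (-3 + 54)*1 = 51*1 = 51)
(z(-4)/1 + 3/4)*h = (51/1 + 3/4)*(-32104) = (51*1 + 3*(¼))*(-32104) = (51 + ¾)*(-32104) = (207/4)*(-32104) = -1661382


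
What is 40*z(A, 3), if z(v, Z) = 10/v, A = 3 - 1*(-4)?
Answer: 400/7 ≈ 57.143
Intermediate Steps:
A = 7 (A = 3 + 4 = 7)
40*z(A, 3) = 40*(10/7) = 400/7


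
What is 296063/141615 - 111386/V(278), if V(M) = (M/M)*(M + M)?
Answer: -7804658681/39368970 ≈ -198.24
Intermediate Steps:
V(M) = 2*M (V(M) = 1*(2*M) = 2*M)
296063/141615 - 111386/V(278) = 296063/141615 - 111386/(2*278) = 296063*(1/141615) - 111386/556 = 296063/141615 - 111386*1/556 = 296063/141615 - 55693/278 = -7804658681/39368970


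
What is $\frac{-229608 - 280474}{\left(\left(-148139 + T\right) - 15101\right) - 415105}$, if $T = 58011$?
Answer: $\frac{255041}{260167} \approx 0.9803$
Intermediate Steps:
$\frac{-229608 - 280474}{\left(\left(-148139 + T\right) - 15101\right) - 415105} = \frac{-229608 - 280474}{\left(\left(-148139 + 58011\right) - 15101\right) - 415105} = - \frac{510082}{\left(-90128 - 15101\right) - 415105} = - \frac{510082}{-105229 - 415105} = - \frac{510082}{-520334} = \left(-510082\right) \left(- \frac{1}{520334}\right) = \frac{255041}{260167}$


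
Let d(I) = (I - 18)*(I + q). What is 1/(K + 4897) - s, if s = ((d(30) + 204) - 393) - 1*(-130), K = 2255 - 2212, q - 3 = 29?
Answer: -3383899/4940 ≈ -685.00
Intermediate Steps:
q = 32 (q = 3 + 29 = 32)
d(I) = (-18 + I)*(32 + I) (d(I) = (I - 18)*(I + 32) = (-18 + I)*(32 + I))
K = 43
s = 685 (s = (((-576 + 30² + 14*30) + 204) - 393) - 1*(-130) = (((-576 + 900 + 420) + 204) - 393) + 130 = ((744 + 204) - 393) + 130 = (948 - 393) + 130 = 555 + 130 = 685)
1/(K + 4897) - s = 1/(43 + 4897) - 1*685 = 1/4940 - 685 = -3383899/4940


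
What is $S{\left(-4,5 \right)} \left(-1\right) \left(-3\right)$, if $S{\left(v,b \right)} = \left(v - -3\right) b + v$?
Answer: $-27$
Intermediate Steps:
$S{\left(v,b \right)} = v + b \left(3 + v\right)$ ($S{\left(v,b \right)} = \left(v + 3\right) b + v = \left(3 + v\right) b + v = b \left(3 + v\right) + v = v + b \left(3 + v\right)$)
$S{\left(-4,5 \right)} \left(-1\right) \left(-3\right) = \left(-4 + 3 \cdot 5 + 5 \left(-4\right)\right) \left(-1\right) \left(-3\right) = \left(-4 + 15 - 20\right) \left(-1\right) \left(-3\right) = \left(-9\right) \left(-1\right) \left(-3\right) = 9 \left(-3\right) = -27$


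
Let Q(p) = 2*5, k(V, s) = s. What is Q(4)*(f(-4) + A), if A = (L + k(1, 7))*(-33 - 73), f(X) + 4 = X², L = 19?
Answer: -27440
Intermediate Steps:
Q(p) = 10
f(X) = -4 + X²
A = -2756 (A = (19 + 7)*(-33 - 73) = 26*(-106) = -2756)
Q(4)*(f(-4) + A) = 10*((-4 + (-4)²) - 2756) = 10*((-4 + 16) - 2756) = 10*(12 - 2756) = 10*(-2744) = -27440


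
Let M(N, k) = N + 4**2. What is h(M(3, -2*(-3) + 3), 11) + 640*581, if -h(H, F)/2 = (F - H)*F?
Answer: 372016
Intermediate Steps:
M(N, k) = 16 + N (M(N, k) = N + 16 = 16 + N)
h(H, F) = -2*F*(F - H) (h(H, F) = -2*(F - H)*F = -2*F*(F - H))
h(M(3, -2*(-3) + 3), 11) + 640*581 = 2*11*((16 + 3) - 1*11) + 640*581 = 2*11*(19 - 11) + 371840 = 2*11*8 + 371840 = 176 + 371840 = 372016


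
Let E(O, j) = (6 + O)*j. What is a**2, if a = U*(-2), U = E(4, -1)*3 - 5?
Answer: 4900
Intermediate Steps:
E(O, j) = j*(6 + O)
U = -35 (U = -(6 + 4)*3 - 5 = -1*10*3 - 5 = -10*3 - 5 = -30 - 5 = -35)
a = 70 (a = -35*(-2) = 70)
a**2 = 70**2 = 4900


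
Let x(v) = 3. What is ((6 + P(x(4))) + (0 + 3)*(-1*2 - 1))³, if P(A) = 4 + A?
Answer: 64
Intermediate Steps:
((6 + P(x(4))) + (0 + 3)*(-1*2 - 1))³ = ((6 + (4 + 3)) + (0 + 3)*(-1*2 - 1))³ = ((6 + 7) + 3*(-2 - 1))³ = (13 + 3*(-3))³ = (13 - 9)³ = 4³ = 64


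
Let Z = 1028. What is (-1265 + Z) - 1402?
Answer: -1639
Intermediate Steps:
(-1265 + Z) - 1402 = (-1265 + 1028) - 1402 = -237 - 1402 = -1639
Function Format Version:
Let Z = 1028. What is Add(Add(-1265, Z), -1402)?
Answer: -1639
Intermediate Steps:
Add(Add(-1265, Z), -1402) = Add(Add(-1265, 1028), -1402) = Add(-237, -1402) = -1639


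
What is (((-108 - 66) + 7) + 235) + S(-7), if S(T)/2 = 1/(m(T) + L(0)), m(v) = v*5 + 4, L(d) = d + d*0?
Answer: 2106/31 ≈ 67.935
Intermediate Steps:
L(d) = d (L(d) = d + 0 = d)
m(v) = 4 + 5*v (m(v) = 5*v + 4 = 4 + 5*v)
S(T) = 2/(4 + 5*T) (S(T) = 2/((4 + 5*T) + 0) = 2/(4 + 5*T))
(((-108 - 66) + 7) + 235) + S(-7) = (((-108 - 66) + 7) + 235) + 2/(4 + 5*(-7)) = ((-174 + 7) + 235) + 2/(4 - 35) = (-167 + 235) + 2/(-31) = 68 + 2*(-1/31) = 68 - 2/31 = 2106/31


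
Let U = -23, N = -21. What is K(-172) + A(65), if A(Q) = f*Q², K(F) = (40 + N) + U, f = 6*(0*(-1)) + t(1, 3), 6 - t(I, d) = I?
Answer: 21121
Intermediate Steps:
t(I, d) = 6 - I
f = 5 (f = 6*(0*(-1)) + (6 - 1*1) = 6*0 + (6 - 1) = 0 + 5 = 5)
K(F) = -4 (K(F) = (40 - 21) - 23 = 19 - 23 = -4)
A(Q) = 5*Q²
K(-172) + A(65) = -4 + 5*65² = -4 + 5*4225 = -4 + 21125 = 21121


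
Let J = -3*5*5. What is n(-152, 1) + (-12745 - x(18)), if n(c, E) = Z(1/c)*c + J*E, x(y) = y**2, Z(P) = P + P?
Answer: -13142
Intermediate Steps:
Z(P) = 2*P
J = -75 (J = -15*5 = -75)
n(c, E) = 2 - 75*E (n(c, E) = (2/c)*c - 75*E = 2 - 75*E)
n(-152, 1) + (-12745 - x(18)) = (2 - 75*1) + (-12745 - 1*18**2) = (2 - 75) + (-12745 - 1*324) = -73 + (-12745 - 324) = -73 - 13069 = -13142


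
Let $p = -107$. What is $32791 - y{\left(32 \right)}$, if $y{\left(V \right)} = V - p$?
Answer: $32652$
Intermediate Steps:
$y{\left(V \right)} = 107 + V$ ($y{\left(V \right)} = V - -107 = V + 107 = 107 + V$)
$32791 - y{\left(32 \right)} = 32791 - \left(107 + 32\right) = 32791 - 139 = 32652$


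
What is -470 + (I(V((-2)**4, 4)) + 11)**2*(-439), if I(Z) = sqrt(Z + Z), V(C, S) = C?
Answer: -67637 - 38632*sqrt(2) ≈ -1.2227e+5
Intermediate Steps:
I(Z) = sqrt(2)*sqrt(Z) (I(Z) = sqrt(2*Z) = sqrt(2)*sqrt(Z))
-470 + (I(V((-2)**4, 4)) + 11)**2*(-439) = -470 + (sqrt(2)*sqrt((-2)**4) + 11)**2*(-439) = -470 + (sqrt(2)*sqrt(16) + 11)**2*(-439) = -470 + (sqrt(2)*4 + 11)**2*(-439) = -470 + (4*sqrt(2) + 11)**2*(-439) = -470 + (11 + 4*sqrt(2))**2*(-439) = -470 - 439*(11 + 4*sqrt(2))**2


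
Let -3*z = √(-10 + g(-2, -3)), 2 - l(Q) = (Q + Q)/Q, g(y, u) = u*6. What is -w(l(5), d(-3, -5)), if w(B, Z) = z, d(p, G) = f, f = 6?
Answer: 2*I*√7/3 ≈ 1.7638*I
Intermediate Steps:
d(p, G) = 6
g(y, u) = 6*u
l(Q) = 0 (l(Q) = 2 - (Q + Q)/Q = 2 - 2*Q/Q = 2 - 1*2 = 2 - 2 = 0)
z = -2*I*√7/3 (z = -√(-10 + 6*(-3))/3 = -√(-10 - 18)/3 = -2*I*√7/3 ≈ -1.7638*I)
w(B, Z) = -2*I*√7/3
-w(l(5), d(-3, -5)) = -(-2)*I*√7/3 = 2*I*√7/3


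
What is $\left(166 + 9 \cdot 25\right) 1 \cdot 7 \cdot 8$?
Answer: $21896$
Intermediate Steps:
$\left(166 + 9 \cdot 25\right) 1 \cdot 7 \cdot 8 = \left(166 + 225\right) 7 \cdot 8 = 391 \cdot 56 = 21896$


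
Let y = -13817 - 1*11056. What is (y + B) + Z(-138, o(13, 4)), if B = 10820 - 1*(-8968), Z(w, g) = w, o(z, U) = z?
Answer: -5223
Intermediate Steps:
y = -24873 (y = -13817 - 11056 = -24873)
B = 19788 (B = 10820 + 8968 = 19788)
(y + B) + Z(-138, o(13, 4)) = (-24873 + 19788) - 138 = -5085 - 138 = -5223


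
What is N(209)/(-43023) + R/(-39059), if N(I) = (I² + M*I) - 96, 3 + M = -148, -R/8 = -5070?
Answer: -2214736414/1680435357 ≈ -1.3180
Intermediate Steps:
R = 40560 (R = -8*(-5070) = 40560)
M = -151 (M = -3 - 148 = -151)
N(I) = -96 + I² - 151*I (N(I) = (I² - 151*I) - 96 = -96 + I² - 151*I)
N(209)/(-43023) + R/(-39059) = (-96 + 209² - 151*209)/(-43023) + 40560/(-39059) = (-96 + 43681 - 31559)*(-1/43023) + 40560*(-1/39059) = 12026*(-1/43023) - 40560/39059 = -12026/43023 - 40560/39059 = -2214736414/1680435357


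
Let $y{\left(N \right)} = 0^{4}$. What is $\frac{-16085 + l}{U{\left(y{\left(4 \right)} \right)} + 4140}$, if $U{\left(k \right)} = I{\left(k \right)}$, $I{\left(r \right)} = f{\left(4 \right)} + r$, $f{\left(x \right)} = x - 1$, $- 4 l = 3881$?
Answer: $- \frac{68221}{16572} \approx -4.1166$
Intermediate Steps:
$l = - \frac{3881}{4}$ ($l = \left(- \frac{1}{4}\right) 3881 = - \frac{3881}{4} \approx -970.25$)
$f{\left(x \right)} = -1 + x$ ($f{\left(x \right)} = x - 1 = -1 + x$)
$I{\left(r \right)} = 3 + r$ ($I{\left(r \right)} = \left(-1 + 4\right) + r = 3 + r$)
$y{\left(N \right)} = 0$
$U{\left(k \right)} = 3 + k$
$\frac{-16085 + l}{U{\left(y{\left(4 \right)} \right)} + 4140} = \frac{-16085 - \frac{3881}{4}}{\left(3 + 0\right) + 4140} = - \frac{68221}{4 \left(3 + 4140\right)} = - \frac{68221}{4 \cdot 4143} = \left(- \frac{68221}{4}\right) \frac{1}{4143} = - \frac{68221}{16572}$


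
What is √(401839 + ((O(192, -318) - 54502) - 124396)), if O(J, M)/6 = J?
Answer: √224093 ≈ 473.38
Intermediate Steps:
O(J, M) = 6*J
√(401839 + ((O(192, -318) - 54502) - 124396)) = √(401839 + ((6*192 - 54502) - 124396)) = √(401839 + ((1152 - 54502) - 124396)) = √(401839 + (-53350 - 124396)) = √(401839 - 177746) = √224093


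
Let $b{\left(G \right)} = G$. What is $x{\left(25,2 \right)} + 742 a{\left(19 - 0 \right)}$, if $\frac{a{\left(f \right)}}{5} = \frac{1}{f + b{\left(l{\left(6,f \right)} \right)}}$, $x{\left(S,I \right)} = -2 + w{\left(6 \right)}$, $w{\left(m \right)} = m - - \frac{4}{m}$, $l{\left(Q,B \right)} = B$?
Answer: $\frac{5831}{57} \approx 102.3$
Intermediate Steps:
$w{\left(m \right)} = m + \frac{4}{m}$
$x{\left(S,I \right)} = \frac{14}{3}$ ($x{\left(S,I \right)} = -2 + \left(6 + \frac{4}{6}\right) = -2 + \left(6 + 4 \cdot \frac{1}{6}\right) = -2 + \left(6 + \frac{2}{3}\right) = -2 + \frac{20}{3} = \frac{14}{3}$)
$a{\left(f \right)} = \frac{5}{2 f}$ ($a{\left(f \right)} = \frac{5}{f + f} = \frac{5}{2 f}$)
$x{\left(25,2 \right)} + 742 a{\left(19 - 0 \right)} = \frac{14}{3} + 742 \frac{5}{2 \left(19 - 0\right)} = \frac{14}{3} + 742 \frac{5}{2 \left(19 + 0\right)} = \frac{14}{3} + 742 \frac{5}{2 \cdot 19} = \frac{14}{3} + 742 \cdot \frac{5}{2} \cdot \frac{1}{19} = \frac{14}{3} + 742 \cdot \frac{5}{38} = \frac{14}{3} + \frac{1855}{19} = \frac{5831}{57}$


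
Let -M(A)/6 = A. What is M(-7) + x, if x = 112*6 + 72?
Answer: 786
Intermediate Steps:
M(A) = -6*A
x = 744 (x = 672 + 72 = 744)
M(-7) + x = -6*(-7) + 744 = 42 + 744 = 786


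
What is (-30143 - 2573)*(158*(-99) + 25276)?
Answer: -315185944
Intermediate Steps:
(-30143 - 2573)*(158*(-99) + 25276) = -32716*(-15642 + 25276) = -32716*9634 = -315185944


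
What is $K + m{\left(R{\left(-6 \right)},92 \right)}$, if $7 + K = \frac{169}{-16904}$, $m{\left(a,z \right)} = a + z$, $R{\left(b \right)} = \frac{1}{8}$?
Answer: $\frac{179848}{2113} \approx 85.115$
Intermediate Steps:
$R{\left(b \right)} = \frac{1}{8}$
$K = - \frac{118497}{16904}$ ($K = -7 + \frac{169}{-16904} = -7 + 169 \left(- \frac{1}{16904}\right) = -7 - \frac{169}{16904} = - \frac{118497}{16904} \approx -7.01$)
$K + m{\left(R{\left(-6 \right)},92 \right)} = - \frac{118497}{16904} + \left(\frac{1}{8} + 92\right) = - \frac{118497}{16904} + \frac{737}{8} = \frac{179848}{2113}$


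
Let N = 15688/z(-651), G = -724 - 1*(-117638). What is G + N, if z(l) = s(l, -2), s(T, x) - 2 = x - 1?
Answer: 101226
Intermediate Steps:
s(T, x) = 1 + x (s(T, x) = 2 + (x - 1) = 2 + (-1 + x) = 1 + x)
z(l) = -1 (z(l) = 1 - 2 = -1)
G = 116914 (G = -724 + 117638 = 116914)
N = -15688 (N = 15688/(-1) = 15688*(-1) = -15688)
G + N = 116914 - 15688 = 101226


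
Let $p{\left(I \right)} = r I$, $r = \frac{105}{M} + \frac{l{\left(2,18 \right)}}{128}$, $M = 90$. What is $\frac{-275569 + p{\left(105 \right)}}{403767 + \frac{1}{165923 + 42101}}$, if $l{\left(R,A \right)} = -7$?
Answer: $- \frac{916810835661}{1343891622544} \approx -0.68221$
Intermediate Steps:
$r = \frac{427}{384}$ ($r = \frac{105}{90} - \frac{7}{128} = 105 \cdot \frac{1}{90} - \frac{7}{128} = \frac{7}{6} - \frac{7}{128} = \frac{427}{384} \approx 1.112$)
$p{\left(I \right)} = \frac{427 I}{384}$
$\frac{-275569 + p{\left(105 \right)}}{403767 + \frac{1}{165923 + 42101}} = \frac{-275569 + \frac{427}{384} \cdot 105}{403767 + \frac{1}{165923 + 42101}} = \frac{-275569 + \frac{14945}{128}}{403767 + \frac{1}{208024}} = - \frac{35257887}{128 \left(403767 + \frac{1}{208024}\right)} = - \frac{35257887}{128 \cdot \frac{83993226409}{208024}} = \left(- \frac{35257887}{128}\right) \frac{208024}{83993226409} = - \frac{916810835661}{1343891622544}$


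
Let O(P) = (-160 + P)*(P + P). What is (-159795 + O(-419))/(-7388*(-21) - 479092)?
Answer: -325407/323944 ≈ -1.0045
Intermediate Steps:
O(P) = 2*P*(-160 + P) (O(P) = (-160 + P)*(2*P) = 2*P*(-160 + P))
(-159795 + O(-419))/(-7388*(-21) - 479092) = (-159795 + 2*(-419)*(-160 - 419))/(-7388*(-21) - 479092) = (-159795 + 2*(-419)*(-579))/(155148 - 479092) = (-159795 + 485202)/(-323944) = 325407*(-1/323944) = -325407/323944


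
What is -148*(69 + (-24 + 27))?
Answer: -10656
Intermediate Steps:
-148*(69 + (-24 + 27)) = -148*(69 + 3) = -148*72 = -10656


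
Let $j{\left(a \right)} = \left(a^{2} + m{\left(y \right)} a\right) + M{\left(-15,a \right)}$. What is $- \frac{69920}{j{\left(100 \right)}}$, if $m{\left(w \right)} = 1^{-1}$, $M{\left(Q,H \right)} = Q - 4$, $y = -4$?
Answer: $- \frac{69920}{10081} \approx -6.9358$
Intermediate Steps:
$M{\left(Q,H \right)} = -4 + Q$
$m{\left(w \right)} = 1$
$j{\left(a \right)} = -19 + a + a^{2}$ ($j{\left(a \right)} = \left(a^{2} + 1 a\right) - 19 = \left(a^{2} + a\right) - 19 = \left(a + a^{2}\right) - 19 = -19 + a + a^{2}$)
$- \frac{69920}{j{\left(100 \right)}} = - \frac{69920}{-19 + 100 + 100^{2}} = - \frac{69920}{-19 + 100 + 10000} = - \frac{69920}{10081}$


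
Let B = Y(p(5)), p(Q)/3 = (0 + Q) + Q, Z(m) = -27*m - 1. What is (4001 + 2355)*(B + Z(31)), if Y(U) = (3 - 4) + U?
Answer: -5142004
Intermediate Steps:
Z(m) = -1 - 27*m
p(Q) = 6*Q (p(Q) = 3*((0 + Q) + Q) = 3*(Q + Q) = 3*(2*Q) = 6*Q)
Y(U) = -1 + U
B = 29 (B = -1 + 6*5 = -1 + 30 = 29)
(4001 + 2355)*(B + Z(31)) = (4001 + 2355)*(29 + (-1 - 27*31)) = 6356*(29 + (-1 - 837)) = 6356*(29 - 838) = 6356*(-809) = -5142004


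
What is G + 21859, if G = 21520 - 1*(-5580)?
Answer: 48959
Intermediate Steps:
G = 27100 (G = 21520 + 5580 = 27100)
G + 21859 = 27100 + 21859 = 48959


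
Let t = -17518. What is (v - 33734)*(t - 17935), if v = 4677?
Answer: 1030157821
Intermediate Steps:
(v - 33734)*(t - 17935) = (4677 - 33734)*(-17518 - 17935) = -29057*(-35453) = 1030157821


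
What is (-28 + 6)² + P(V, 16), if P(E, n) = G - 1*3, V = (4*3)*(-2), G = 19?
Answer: 500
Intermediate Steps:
V = -24 (V = 12*(-2) = -24)
P(E, n) = 16 (P(E, n) = 19 - 1*3 = 19 - 3 = 16)
(-28 + 6)² + P(V, 16) = (-28 + 6)² + 16 = (-22)² + 16 = 484 + 16 = 500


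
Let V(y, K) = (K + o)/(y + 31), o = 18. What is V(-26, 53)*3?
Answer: 213/5 ≈ 42.600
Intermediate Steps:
V(y, K) = (18 + K)/(31 + y) (V(y, K) = (K + 18)/(y + 31) = (18 + K)/(31 + y))
V(-26, 53)*3 = ((18 + 53)/(31 - 26))*3 = (71/5)*3 = 213/5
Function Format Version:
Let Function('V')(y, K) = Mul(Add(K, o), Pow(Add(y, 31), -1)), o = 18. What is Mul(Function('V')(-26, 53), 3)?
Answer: Rational(213, 5) ≈ 42.600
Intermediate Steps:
Function('V')(y, K) = Mul(Pow(Add(31, y), -1), Add(18, K)) (Function('V')(y, K) = Mul(Add(K, 18), Pow(Add(y, 31), -1)) = Mul(Add(18, K), Pow(Add(31, y), -1)) = Mul(Pow(Add(31, y), -1), Add(18, K)))
Mul(Function('V')(-26, 53), 3) = Mul(Mul(Pow(Add(31, -26), -1), Add(18, 53)), 3) = Mul(Mul(Pow(5, -1), 71), 3) = Mul(Mul(Rational(1, 5), 71), 3) = Mul(Rational(71, 5), 3) = Rational(213, 5)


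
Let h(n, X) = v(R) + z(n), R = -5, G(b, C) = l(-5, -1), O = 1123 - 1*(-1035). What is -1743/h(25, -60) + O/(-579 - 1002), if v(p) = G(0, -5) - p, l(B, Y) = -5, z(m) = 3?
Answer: -920719/1581 ≈ -582.37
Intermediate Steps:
O = 2158 (O = 1123 + 1035 = 2158)
G(b, C) = -5
v(p) = -5 - p
h(n, X) = 3 (h(n, X) = (-5 - 1*(-5)) + 3 = (-5 + 5) + 3 = 0 + 3 = 3)
-1743/h(25, -60) + O/(-579 - 1002) = -1743/3 + 2158/(-579 - 1002) = -1743*⅓ + 2158/(-1581) = -581 + 2158*(-1/1581) = -581 - 2158/1581 = -920719/1581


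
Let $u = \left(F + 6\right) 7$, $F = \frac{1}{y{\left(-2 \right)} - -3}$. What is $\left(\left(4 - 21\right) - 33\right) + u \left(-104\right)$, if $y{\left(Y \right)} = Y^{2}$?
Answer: $-4522$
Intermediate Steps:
$F = \frac{1}{7}$ ($F = \frac{1}{\left(-2\right)^{2} - -3} = \frac{1}{4 + 3} = \frac{1}{7} \approx 0.14286$)
$u = 43$ ($u = \left(\frac{1}{7} + 6\right) 7 = \frac{43}{7} \cdot 7 = 43$)
$\left(\left(4 - 21\right) - 33\right) + u \left(-104\right) = \left(\left(4 - 21\right) - 33\right) + 43 \left(-104\right) = \left(-17 - 33\right) - 4472 = -50 - 4472 = -4522$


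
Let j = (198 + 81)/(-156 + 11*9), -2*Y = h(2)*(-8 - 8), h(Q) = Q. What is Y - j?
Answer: 397/19 ≈ 20.895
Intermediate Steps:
Y = 16 (Y = -(-8 - 8) = -(-16) = -½*(-32) = 16)
j = -93/19 (j = 279/(-156 + 99) = 279/(-57) = 279*(-1/57) = -93/19 ≈ -4.8947)
Y - j = 16 - 1*(-93/19) = 16 + 93/19 = 397/19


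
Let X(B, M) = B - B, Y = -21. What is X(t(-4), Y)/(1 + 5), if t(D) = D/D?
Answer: 0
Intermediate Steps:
t(D) = 1
X(B, M) = 0
X(t(-4), Y)/(1 + 5) = 0/(1 + 5) = 0/6 = 0*(⅙) = 0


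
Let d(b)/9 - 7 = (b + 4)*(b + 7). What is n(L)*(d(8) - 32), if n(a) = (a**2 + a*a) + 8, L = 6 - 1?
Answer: 95758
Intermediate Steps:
L = 5
n(a) = 8 + 2*a**2 (n(a) = (a**2 + a**2) + 8 = 2*a**2 + 8 = 8 + 2*a**2)
d(b) = 63 + 9*(4 + b)*(7 + b) (d(b) = 63 + 9*((b + 4)*(b + 7)) = 63 + 9*((4 + b)*(7 + b)) = 63 + 9*(4 + b)*(7 + b))
n(L)*(d(8) - 32) = (8 + 2*5**2)*((315 + 9*8**2 + 99*8) - 32) = (8 + 2*25)*((315 + 9*64 + 792) - 32) = (8 + 50)*((315 + 576 + 792) - 32) = 58*(1683 - 32) = 58*1651 = 95758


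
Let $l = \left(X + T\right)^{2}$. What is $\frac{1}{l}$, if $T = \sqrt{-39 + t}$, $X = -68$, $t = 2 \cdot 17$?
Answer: $\frac{1}{\left(68 - i \sqrt{5}\right)^{2}} \approx 0.00021556 + 1.4192 \cdot 10^{-5} i$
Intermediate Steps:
$t = 34$
$T = i \sqrt{5}$ ($T = \sqrt{-39 + 34} = \sqrt{-5} = i \sqrt{5} \approx 2.2361 i$)
$l = \left(-68 + i \sqrt{5}\right)^{2} \approx 4619.0 - 304.11 i$
$\frac{1}{l} = \frac{1}{\left(68 - i \sqrt{5}\right)^{2}}$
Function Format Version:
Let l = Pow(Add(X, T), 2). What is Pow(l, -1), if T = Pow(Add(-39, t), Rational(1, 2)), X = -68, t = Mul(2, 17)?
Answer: Pow(Add(68, Mul(-1, I, Pow(5, Rational(1, 2)))), -2) ≈ Add(0.00021556, Mul(1.4192e-5, I))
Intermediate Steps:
t = 34
T = Mul(I, Pow(5, Rational(1, 2))) (T = Pow(Add(-39, 34), Rational(1, 2)) = Pow(-5, Rational(1, 2)) = Mul(I, Pow(5, Rational(1, 2))) ≈ Mul(2.2361, I))
l = Pow(Add(-68, Mul(I, Pow(5, Rational(1, 2)))), 2) ≈ Add(4619.0, Mul(-304.11, I))
Pow(l, -1) = Pow(Pow(Add(68, Mul(-1, I, Pow(5, Rational(1, 2)))), 2), -1) = Pow(Add(68, Mul(-1, I, Pow(5, Rational(1, 2)))), -2)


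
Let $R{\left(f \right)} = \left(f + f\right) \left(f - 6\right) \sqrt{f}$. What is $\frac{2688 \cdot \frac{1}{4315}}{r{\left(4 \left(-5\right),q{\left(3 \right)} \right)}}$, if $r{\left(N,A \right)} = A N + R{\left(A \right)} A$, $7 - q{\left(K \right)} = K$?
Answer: $- \frac{168}{56095} \approx -0.0029949$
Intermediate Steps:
$R{\left(f \right)} = 2 f^{\frac{3}{2}} \left(-6 + f\right)$ ($R{\left(f \right)} = 2 f \left(-6 + f\right) \sqrt{f} = 2 f^{\frac{3}{2}} \left(-6 + f\right)$)
$q{\left(K \right)} = 7 - K$
$r{\left(N,A \right)} = A N + 2 A^{\frac{5}{2}} \left(-6 + A\right)$ ($r{\left(N,A \right)} = A N + 2 A^{\frac{3}{2}} \left(-6 + A\right) A = A N + 2 A^{\frac{5}{2}} \left(-6 + A\right)$)
$\frac{2688 \cdot \frac{1}{4315}}{r{\left(4 \left(-5\right),q{\left(3 \right)} \right)}} = \frac{2688 \cdot \frac{1}{4315}}{\left(7 - 3\right) \left(4 \left(-5\right) + 2 \left(7 - 3\right)^{\frac{3}{2}} \left(-6 + \left(7 - 3\right)\right)\right)} = \frac{2688 \cdot \frac{1}{4315}}{\left(7 - 3\right) \left(-20 + 2 \left(7 - 3\right)^{\frac{3}{2}} \left(-6 + \left(7 - 3\right)\right)\right)} = \frac{2688}{4315 \cdot 4 \left(-20 + 2 \cdot 4^{\frac{3}{2}} \left(-6 + 4\right)\right)} = \frac{2688}{4315 \cdot 4 \left(-20 + 2 \cdot 8 \left(-2\right)\right)} = \frac{2688}{4315 \cdot 4 \left(-20 - 32\right)} = \frac{2688}{4315 \cdot 4 \left(-52\right)} = \frac{2688}{4315 \left(-208\right)} = \frac{2688}{4315} \left(- \frac{1}{208}\right) = - \frac{168}{56095}$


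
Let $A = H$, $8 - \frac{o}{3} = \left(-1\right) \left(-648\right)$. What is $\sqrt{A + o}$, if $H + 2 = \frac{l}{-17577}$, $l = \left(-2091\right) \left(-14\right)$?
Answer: $\frac{2 i \sqrt{37435011}}{279} \approx 43.86 i$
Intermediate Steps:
$o = -1920$ ($o = 24 - 3 \left(\left(-1\right) \left(-648\right)\right) = 24 - 1944 = -1920$)
$l = 29274$
$H = - \frac{3068}{837}$ ($H = -2 + \frac{29274}{-17577} = -2 + 29274 \left(- \frac{1}{17577}\right) = -2 - \frac{1394}{837} = - \frac{3068}{837} \approx -3.6655$)
$A = - \frac{3068}{837} \approx -3.6655$
$\sqrt{A + o} = \sqrt{- \frac{3068}{837} - 1920} = \sqrt{- \frac{1610108}{837}} = \frac{2 i \sqrt{37435011}}{279}$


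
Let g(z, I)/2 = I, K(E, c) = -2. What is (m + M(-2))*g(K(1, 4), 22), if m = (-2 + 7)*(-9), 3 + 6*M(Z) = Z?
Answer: -6050/3 ≈ -2016.7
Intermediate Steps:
g(z, I) = 2*I
M(Z) = -½ + Z/6
m = -45 (m = 5*(-9) = -45)
(m + M(-2))*g(K(1, 4), 22) = (-45 + (-½ + (⅙)*(-2)))*(2*22) = (-45 + (-½ - ⅓))*44 = (-45 - ⅚)*44 = -275/6*44 = -6050/3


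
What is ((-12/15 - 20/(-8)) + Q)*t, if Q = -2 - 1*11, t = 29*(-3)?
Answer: 9831/10 ≈ 983.10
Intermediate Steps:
t = -87
Q = -13 (Q = -2 - 11 = -13)
((-12/15 - 20/(-8)) + Q)*t = ((-12/15 - 20/(-8)) - 13)*(-87) = ((-12*1/15 - 20*(-1/8)) - 13)*(-87) = ((-4/5 + 5/2) - 13)*(-87) = (17/10 - 13)*(-87) = -113/10*(-87) = 9831/10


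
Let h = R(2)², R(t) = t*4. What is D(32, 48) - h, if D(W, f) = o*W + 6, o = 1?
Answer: -26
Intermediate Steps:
R(t) = 4*t
D(W, f) = 6 + W (D(W, f) = 1*W + 6 = W + 6 = 6 + W)
h = 64 (h = (4*2)² = 8² = 64)
D(32, 48) - h = (6 + 32) - 1*64 = 38 - 64 = -26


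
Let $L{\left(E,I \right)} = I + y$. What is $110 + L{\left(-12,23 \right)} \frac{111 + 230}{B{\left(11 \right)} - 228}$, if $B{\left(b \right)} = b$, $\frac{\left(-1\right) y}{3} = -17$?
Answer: $- \frac{44}{7} \approx -6.2857$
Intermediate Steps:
$y = 51$ ($y = \left(-3\right) \left(-17\right) = 51$)
$L{\left(E,I \right)} = 51 + I$ ($L{\left(E,I \right)} = I + 51 = 51 + I$)
$110 + L{\left(-12,23 \right)} \frac{111 + 230}{B{\left(11 \right)} - 228} = 110 + \left(51 + 23\right) \frac{111 + 230}{11 - 228} = 110 + 74 \frac{341}{-217} = 110 + 74 \cdot 341 \left(- \frac{1}{217}\right) = 110 + 74 \left(- \frac{11}{7}\right) = 110 - \frac{814}{7} = - \frac{44}{7}$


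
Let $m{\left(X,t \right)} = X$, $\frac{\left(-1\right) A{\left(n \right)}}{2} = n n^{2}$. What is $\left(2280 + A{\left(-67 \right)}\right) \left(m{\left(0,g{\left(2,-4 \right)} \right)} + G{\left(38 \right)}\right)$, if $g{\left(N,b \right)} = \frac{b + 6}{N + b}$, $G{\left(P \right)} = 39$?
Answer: $23548434$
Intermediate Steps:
$A{\left(n \right)} = - 2 n^{3}$ ($A{\left(n \right)} = - 2 n n^{2} = - 2 n^{3}$)
$g{\left(N,b \right)} = \frac{6 + b}{N + b}$
$\left(2280 + A{\left(-67 \right)}\right) \left(m{\left(0,g{\left(2,-4 \right)} \right)} + G{\left(38 \right)}\right) = \left(2280 - 2 \left(-67\right)^{3}\right) \left(0 + 39\right) = \left(2280 - -601526\right) 39 = \left(2280 + 601526\right) 39 = 603806 \cdot 39 = 23548434$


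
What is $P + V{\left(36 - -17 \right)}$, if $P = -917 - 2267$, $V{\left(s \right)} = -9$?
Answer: $-3193$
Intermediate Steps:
$P = -3184$ ($P = -917 - 2267 = -3184$)
$P + V{\left(36 - -17 \right)} = -3184 - 9 = -3193$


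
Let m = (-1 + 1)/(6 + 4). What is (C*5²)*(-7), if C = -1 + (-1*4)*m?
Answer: 175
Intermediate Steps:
m = 0 (m = 0/10 = 0*(⅒) = 0)
C = -1 (C = -1 - 1*4*0 = -1 - 4*0 = -1 + 0 = -1)
(C*5²)*(-7) = -1*5²*(-7) = -1*25*(-7) = -25*(-7) = 175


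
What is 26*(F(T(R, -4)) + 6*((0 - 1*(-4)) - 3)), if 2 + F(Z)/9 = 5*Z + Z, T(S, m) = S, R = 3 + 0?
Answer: 3900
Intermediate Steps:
R = 3
F(Z) = -18 + 54*Z (F(Z) = -18 + 9*(5*Z + Z) = -18 + 9*(6*Z) = -18 + 54*Z)
26*(F(T(R, -4)) + 6*((0 - 1*(-4)) - 3)) = 26*((-18 + 54*3) + 6*((0 - 1*(-4)) - 3)) = 26*((-18 + 162) + 6*((0 + 4) - 3)) = 26*(144 + 6*(4 - 3)) = 26*(144 + 6*1) = 26*(144 + 6) = 26*150 = 3900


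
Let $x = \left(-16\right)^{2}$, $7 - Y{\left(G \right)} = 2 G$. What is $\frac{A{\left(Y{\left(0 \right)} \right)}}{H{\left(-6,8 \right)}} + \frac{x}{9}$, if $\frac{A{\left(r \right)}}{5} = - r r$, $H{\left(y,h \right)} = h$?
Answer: $- \frac{157}{72} \approx -2.1806$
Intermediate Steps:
$Y{\left(G \right)} = 7 - 2 G$
$A{\left(r \right)} = - 5 r^{2}$ ($A{\left(r \right)} = 5 \left(- r r\right) = 5 \left(- r^{2}\right) = - 5 r^{2}$)
$x = 256$
$\frac{A{\left(Y{\left(0 \right)} \right)}}{H{\left(-6,8 \right)}} + \frac{x}{9} = \frac{\left(-5\right) \left(7 - 0\right)^{2}}{8} + \frac{256}{9} = - 5 \left(7 + 0\right)^{2} \cdot \frac{1}{8} + 256 \cdot \frac{1}{9} = - 5 \cdot 7^{2} \cdot \frac{1}{8} + \frac{256}{9} = \left(-5\right) 49 \cdot \frac{1}{8} + \frac{256}{9} = \left(-245\right) \frac{1}{8} + \frac{256}{9} = - \frac{245}{8} + \frac{256}{9} = - \frac{157}{72}$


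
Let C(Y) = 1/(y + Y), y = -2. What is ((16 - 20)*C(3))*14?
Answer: -56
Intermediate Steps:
C(Y) = 1/(-2 + Y)
((16 - 20)*C(3))*14 = ((16 - 20)/(-2 + 3))*14 = -4/1*14 = -4*1*14 = -4*14 = -56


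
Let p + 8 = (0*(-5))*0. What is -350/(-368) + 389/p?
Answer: -2193/46 ≈ -47.674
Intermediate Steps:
p = -8 (p = -8 + (0*(-5))*0 = -8 + 0*0 = -8 + 0 = -8)
-350/(-368) + 389/p = -350/(-368) + 389/(-8) = -350*(-1/368) + 389*(-⅛) = 175/184 - 389/8 = -2193/46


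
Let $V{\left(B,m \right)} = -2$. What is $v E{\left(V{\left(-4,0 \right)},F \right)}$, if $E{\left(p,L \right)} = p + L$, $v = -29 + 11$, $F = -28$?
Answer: $540$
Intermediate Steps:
$v = -18$
$E{\left(p,L \right)} = L + p$
$v E{\left(V{\left(-4,0 \right)},F \right)} = - 18 \left(-28 - 2\right) = \left(-18\right) \left(-30\right) = 540$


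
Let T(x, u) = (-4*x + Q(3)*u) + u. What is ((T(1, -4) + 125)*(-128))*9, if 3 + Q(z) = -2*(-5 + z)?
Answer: -130176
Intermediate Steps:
Q(z) = 7 - 2*z (Q(z) = -3 - 2*(-5 + z) = -3 + (10 - 2*z) = 7 - 2*z)
T(x, u) = -4*x + 2*u (T(x, u) = (-4*x + (7 - 2*3)*u) + u = (-4*x + (7 - 6)*u) + u = (-4*x + 1*u) + u = (-4*x + u) + u = (u - 4*x) + u = -4*x + 2*u)
((T(1, -4) + 125)*(-128))*9 = (((-4*1 + 2*(-4)) + 125)*(-128))*9 = (((-4 - 8) + 125)*(-128))*9 = ((-12 + 125)*(-128))*9 = (113*(-128))*9 = -14464*9 = -130176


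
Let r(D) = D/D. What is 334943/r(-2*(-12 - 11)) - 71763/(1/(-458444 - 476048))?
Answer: 67062284339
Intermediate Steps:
r(D) = 1
334943/r(-2*(-12 - 11)) - 71763/(1/(-458444 - 476048)) = 334943/1 - 71763/(1/(-458444 - 476048)) = 334943*1 - 71763/(1/(-934492)) = 334943 - 71763/(-1/934492) = 334943 - 71763*(-934492) = 334943 - 1*(-67061949396) = 334943 + 67061949396 = 67062284339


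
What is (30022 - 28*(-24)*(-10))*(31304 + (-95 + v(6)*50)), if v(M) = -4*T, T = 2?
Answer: 717911318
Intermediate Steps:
v(M) = -8 (v(M) = -4*2 = -8)
(30022 - 28*(-24)*(-10))*(31304 + (-95 + v(6)*50)) = (30022 - 28*(-24)*(-10))*(31304 + (-95 - 8*50)) = (30022 + 672*(-10))*(31304 + (-95 - 400)) = (30022 - 6720)*(31304 - 495) = 23302*30809 = 717911318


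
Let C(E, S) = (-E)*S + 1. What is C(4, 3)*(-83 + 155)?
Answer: -792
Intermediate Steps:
C(E, S) = 1 - E*S (C(E, S) = -E*S + 1 = 1 - E*S)
C(4, 3)*(-83 + 155) = (1 - 1*4*3)*(-83 + 155) = (1 - 12)*72 = -11*72 = -792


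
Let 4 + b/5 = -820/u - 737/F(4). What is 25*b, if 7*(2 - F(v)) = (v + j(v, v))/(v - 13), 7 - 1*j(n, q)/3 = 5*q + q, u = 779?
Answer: -111221625/1501 ≈ -74098.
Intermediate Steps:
j(n, q) = 21 - 18*q (j(n, q) = 21 - 3*(5*q + q) = 21 - 18*q)
F(v) = 2 - (21 - 17*v)/(7*(-13 + v)) (F(v) = 2 - (v + (21 - 18*v))/(7*(v - 13)) = 2 - (21 - 17*v)/(7*(-13 + v)))
b = -4448865/1501 (b = -20 + 5*(-820/779 - 737*7*(-13 + 4)/(-203 + 31*4)) = -20 + 5*(-820*1/779 - 737*(-63/(-203 + 124))) = -20 + 5*(-20/19 - 737/((⅐)*(-⅑)*(-79))) = -20 + 5*(-20/19 - 737/79/63) = -20 + 5*(-20/19 - 737*63/79) = -20 + 5*(-20/19 - 46431/79) = -20 + 5*(-883769/1501) = -20 - 4418845/1501 = -4448865/1501 ≈ -2963.9)
25*b = 25*(-4448865/1501) = -111221625/1501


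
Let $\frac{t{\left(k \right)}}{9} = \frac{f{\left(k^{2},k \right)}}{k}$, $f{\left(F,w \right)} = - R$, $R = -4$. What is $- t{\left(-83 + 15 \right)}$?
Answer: $\frac{9}{17} \approx 0.52941$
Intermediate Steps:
$f{\left(F,w \right)} = 4$ ($f{\left(F,w \right)} = \left(-1\right) \left(-4\right) = 4$)
$t{\left(k \right)} = \frac{36}{k}$ ($t{\left(k \right)} = 9 \frac{4}{k} = \frac{36}{k}$)
$- t{\left(-83 + 15 \right)} = - \frac{36}{-83 + 15} = - \frac{36}{-68} = - \frac{36 \left(-1\right)}{68} = \left(-1\right) \left(- \frac{9}{17}\right) = \frac{9}{17}$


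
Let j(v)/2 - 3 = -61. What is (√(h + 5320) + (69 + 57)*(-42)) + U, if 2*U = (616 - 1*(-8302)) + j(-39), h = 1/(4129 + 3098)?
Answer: -891 + √30873455723/2409 ≈ -818.06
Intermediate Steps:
j(v) = -116 (j(v) = 6 + 2*(-61) = 6 - 122 = -116)
h = 1/7227 ≈ 0.00013837
U = 4401 (U = ((616 - 1*(-8302)) - 116)/2 = ((616 + 8302) - 116)/2 = (8918 - 116)/2 = (½)*8802 = 4401)
(√(h + 5320) + (69 + 57)*(-42)) + U = (√(1/7227 + 5320) + (69 + 57)*(-42)) + 4401 = (√(38447641/7227) + 126*(-42)) + 4401 = (√30873455723/2409 - 5292) + 4401 = (-5292 + √30873455723/2409) + 4401 = -891 + √30873455723/2409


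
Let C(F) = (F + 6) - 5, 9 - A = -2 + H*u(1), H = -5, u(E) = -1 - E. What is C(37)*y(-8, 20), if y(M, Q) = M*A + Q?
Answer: 456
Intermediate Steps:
A = 1 (A = 9 - (-2 - 5*(-1 - 1*1)) = 9 - (-2 - 5*(-1 - 1)) = 9 - (-2 - 5*(-2)) = 9 - (-2 + 10) = 9 - 1*8 = 9 - 8 = 1)
C(F) = 1 + F (C(F) = (6 + F) - 5 = 1 + F)
y(M, Q) = M + Q (y(M, Q) = M*1 + Q = M + Q)
C(37)*y(-8, 20) = (1 + 37)*(-8 + 20) = 38*12 = 456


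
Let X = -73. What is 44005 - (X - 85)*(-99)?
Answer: 28363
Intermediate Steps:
44005 - (X - 85)*(-99) = 44005 - (-73 - 85)*(-99) = 44005 - (-158)*(-99) = 44005 - 1*15642 = 44005 - 15642 = 28363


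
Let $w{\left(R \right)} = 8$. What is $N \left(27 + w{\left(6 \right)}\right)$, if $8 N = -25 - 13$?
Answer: $- \frac{665}{4} \approx -166.25$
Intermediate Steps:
$N = - \frac{19}{4}$ ($N = \frac{-25 - 13}{8} = \frac{1}{8} \left(-38\right) = - \frac{19}{4} \approx -4.75$)
$N \left(27 + w{\left(6 \right)}\right) = - \frac{19 \left(27 + 8\right)}{4} = \left(- \frac{19}{4}\right) 35 = - \frac{665}{4}$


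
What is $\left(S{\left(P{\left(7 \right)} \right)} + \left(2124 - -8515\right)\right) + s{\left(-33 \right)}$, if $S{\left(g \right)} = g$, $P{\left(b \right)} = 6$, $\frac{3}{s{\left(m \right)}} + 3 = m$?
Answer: $\frac{127739}{12} \approx 10645.0$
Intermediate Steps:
$s{\left(m \right)} = \frac{3}{-3 + m}$
$\left(S{\left(P{\left(7 \right)} \right)} + \left(2124 - -8515\right)\right) + s{\left(-33 \right)} = \left(6 + \left(2124 - -8515\right)\right) + \frac{3}{-3 - 33} = \left(6 + \left(2124 + 8515\right)\right) + \frac{3}{-36} = \left(6 + 10639\right) + 3 \left(- \frac{1}{36}\right) = 10645 - \frac{1}{12} = \frac{127739}{12}$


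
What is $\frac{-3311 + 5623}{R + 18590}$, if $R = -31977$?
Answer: $- \frac{2312}{13387} \approx -0.1727$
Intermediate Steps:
$\frac{-3311 + 5623}{R + 18590} = \frac{-3311 + 5623}{-31977 + 18590} = \frac{2312}{-13387} = 2312 \left(- \frac{1}{13387}\right) = - \frac{2312}{13387}$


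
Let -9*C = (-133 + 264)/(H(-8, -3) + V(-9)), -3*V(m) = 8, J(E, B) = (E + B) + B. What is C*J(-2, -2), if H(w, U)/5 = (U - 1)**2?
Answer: 131/116 ≈ 1.1293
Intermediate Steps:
J(E, B) = E + 2*B (J(E, B) = (B + E) + B = E + 2*B)
H(w, U) = 5*(-1 + U)**2 (H(w, U) = 5*(U - 1)**2 = 5*(-1 + U)**2)
V(m) = -8/3 (V(m) = -1/3*8 = -8/3)
C = -131/696 (C = -(-133 + 264)/(9*(5*(-1 - 3)**2 - 8/3)) = -131/(9*(5*(-4)**2 - 8/3)) = -131/(9*(5*16 - 8/3)) = -131/(9*(80 - 8/3)) = -131/(9*232/3) = -131*3/(9*232) = -1/9*393/232 = -131/696 ≈ -0.18822)
C*J(-2, -2) = -131*(-2 + 2*(-2))/696 = -131*(-2 - 4)/696 = -131/696*(-6) = 131/116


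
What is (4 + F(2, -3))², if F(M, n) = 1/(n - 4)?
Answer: 729/49 ≈ 14.878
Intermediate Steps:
F(M, n) = 1/(-4 + n)
(4 + F(2, -3))² = (4 + 1/(-4 - 3))² = (4 + 1/(-7))² = (4 - ⅐)² = (27/7)² = 729/49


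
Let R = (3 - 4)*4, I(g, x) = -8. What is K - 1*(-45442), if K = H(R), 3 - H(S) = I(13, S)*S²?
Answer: 45573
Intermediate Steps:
R = -4 (R = -1*4 = -4)
H(S) = 3 + 8*S² (H(S) = 3 - (-8)*S² = 3 + 8*S²)
K = 131 (K = 3 + 8*(-4)² = 3 + 8*16 = 3 + 128 = 131)
K - 1*(-45442) = 131 - 1*(-45442) = 131 + 45442 = 45573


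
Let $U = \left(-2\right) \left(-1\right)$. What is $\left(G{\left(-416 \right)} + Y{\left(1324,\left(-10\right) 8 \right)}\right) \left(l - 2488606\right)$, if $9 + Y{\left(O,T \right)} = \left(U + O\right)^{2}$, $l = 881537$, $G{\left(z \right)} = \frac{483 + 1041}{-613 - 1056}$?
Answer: $- \frac{4716018064773831}{1669} \approx -2.8257 \cdot 10^{12}$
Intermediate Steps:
$G{\left(z \right)} = - \frac{1524}{1669}$ ($G{\left(z \right)} = \frac{1524}{-1669} = 1524 \left(- \frac{1}{1669}\right) = - \frac{1524}{1669}$)
$U = 2$
$Y{\left(O,T \right)} = -9 + \left(2 + O\right)^{2}$
$\left(G{\left(-416 \right)} + Y{\left(1324,\left(-10\right) 8 \right)}\right) \left(l - 2488606\right) = \left(- \frac{1524}{1669} - \left(9 - \left(2 + 1324\right)^{2}\right)\right) \left(881537 - 2488606\right) = \left(- \frac{1524}{1669} - \left(9 - 1326^{2}\right)\right) \left(-1607069\right) = \left(- \frac{1524}{1669} + \left(-9 + 1758276\right)\right) \left(-1607069\right) = \left(- \frac{1524}{1669} + 1758267\right) \left(-1607069\right) = \frac{2934546099}{1669} \left(-1607069\right) = - \frac{4716018064773831}{1669}$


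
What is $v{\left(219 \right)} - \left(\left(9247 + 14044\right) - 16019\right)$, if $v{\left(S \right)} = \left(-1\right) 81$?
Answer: $-7353$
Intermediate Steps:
$v{\left(S \right)} = -81$
$v{\left(219 \right)} - \left(\left(9247 + 14044\right) - 16019\right) = -81 - \left(\left(9247 + 14044\right) - 16019\right) = -81 - \left(23291 - 16019\right) = -81 - 7272 = -7353$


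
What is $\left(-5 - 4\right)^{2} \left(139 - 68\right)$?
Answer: $5751$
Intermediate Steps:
$\left(-5 - 4\right)^{2} \left(139 - 68\right) = \left(-9\right)^{2} \cdot 71 = 81 \cdot 71 = 5751$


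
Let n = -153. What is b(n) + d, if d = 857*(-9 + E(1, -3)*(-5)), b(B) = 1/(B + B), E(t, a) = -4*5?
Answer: 23864021/306 ≈ 77987.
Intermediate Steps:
E(t, a) = -20
b(B) = 1/(2*B)
d = 77987 (d = 857*(-9 - 20*(-5)) = 857*(-9 + 100) = 857*91 = 77987)
b(n) + d = (½)/(-153) + 77987 = (½)*(-1/153) + 77987 = -1/306 + 77987 = 23864021/306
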